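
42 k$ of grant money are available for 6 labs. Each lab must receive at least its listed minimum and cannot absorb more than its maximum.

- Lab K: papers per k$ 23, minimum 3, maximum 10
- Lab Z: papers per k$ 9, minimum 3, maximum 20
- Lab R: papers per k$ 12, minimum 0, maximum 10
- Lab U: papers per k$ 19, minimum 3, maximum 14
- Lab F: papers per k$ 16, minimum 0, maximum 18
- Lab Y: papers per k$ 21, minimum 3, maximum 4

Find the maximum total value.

Meeting every minimum uses 3+3+0+3+0+3 = 12 k$, leaving 30.
Highest papers per k$ first: Lab K 23 > Lab Y 21 > Lab U 19 > Lab F 16 > Lab R 12 > Lab Z 9.
Lab K takes 7 more to reach its cap of 10 — 23 left.
Lab Y: +1 to 4 (cap) — 22 left.
Give Lab U 11 more to hit its cap of 14 — 11 left.
Lab F: +11 (room for 18) → 11. Pool exhausted.
Total = 23×10 + 9×3 + 19×14 + 16×11 + 21×4 = 783.

783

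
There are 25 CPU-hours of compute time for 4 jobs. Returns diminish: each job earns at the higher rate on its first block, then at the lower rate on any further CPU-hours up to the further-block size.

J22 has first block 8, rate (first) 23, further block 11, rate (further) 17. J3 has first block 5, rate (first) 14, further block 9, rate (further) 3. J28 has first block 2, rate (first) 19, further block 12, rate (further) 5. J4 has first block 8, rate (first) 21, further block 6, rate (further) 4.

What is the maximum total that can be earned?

509

Treat each block as its own option and order by rate: J22/T1 23 > J4/T1 21 > J28/T1 19 > J22/T2 17 > J3/T1 14 > J28/T2 5 > J4/T2 4 > J3/T2 3.
J22/T1 (23): +8 — 17 left.
J4/T1 (21): +8 — 9 left.
J28 T1 at 19: fill all 2 — 7 left.
J22 T2 at 17: only 7 left, fill 7.
Total = 23×8 + 21×8 + 19×2 + 17×7 = 509.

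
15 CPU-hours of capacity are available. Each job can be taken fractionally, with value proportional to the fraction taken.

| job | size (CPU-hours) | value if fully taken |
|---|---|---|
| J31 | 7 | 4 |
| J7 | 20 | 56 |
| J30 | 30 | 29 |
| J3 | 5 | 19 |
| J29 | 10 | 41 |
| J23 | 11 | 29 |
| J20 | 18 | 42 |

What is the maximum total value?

60

Sort by value density: J29 41/10≈4.1, J3 19/5≈3.8, J7 56/20≈2.8, J23 29/11≈2.64, J20 42/18≈2.33, J30 29/30≈0.967, J31 4/7≈0.571.
Take all of J29 (10 CPU-hours, value 41) → 5 CPU-hours left.
J3: take in full, 5 CPU-hours for value 19 → 0 left.
Total value = 60.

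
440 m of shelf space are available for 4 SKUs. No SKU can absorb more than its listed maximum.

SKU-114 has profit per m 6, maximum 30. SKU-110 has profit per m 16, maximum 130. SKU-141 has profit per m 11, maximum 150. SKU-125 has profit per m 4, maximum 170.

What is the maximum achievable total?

Highest profit per m first: SKU-110 16 > SKU-141 11 > SKU-114 6 > SKU-125 4.
SKU-110 takes 130 to reach its cap of 130 ; 310 left.
SKU-141 takes 150 to reach its cap of 150 ; 160 left.
Give SKU-114 30 to hit its cap of 30 ; 130 left.
SKU-125 has room for 170 but only 130 remain, so it gets 130.
Total = 6×30 + 16×130 + 11×150 + 4×130 = 4430.

4430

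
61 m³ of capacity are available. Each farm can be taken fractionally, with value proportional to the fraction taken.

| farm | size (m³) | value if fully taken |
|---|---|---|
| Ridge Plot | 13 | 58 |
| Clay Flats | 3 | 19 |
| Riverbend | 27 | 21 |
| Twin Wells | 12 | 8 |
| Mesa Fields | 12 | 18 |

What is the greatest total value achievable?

Best value per unit of size first: Clay Flats 19/3≈6.33, Ridge Plot 58/13≈4.46, Mesa Fields 18/12≈1.5, Riverbend 21/27≈0.778, Twin Wells 8/12≈0.667.
All 3 m³ of Clay Flats fit (value 19) ; 58 remain.
Ridge Plot: take in full, 13 m³ for value 58 ; 45 left.
All 12 m³ of Mesa Fields fit (value 18) ; 33 remain.
Riverbend: take in full, 27 m³ for value 21 ; 6 left.
Fill the last 6 m³ with part of Twin Wells: 6/12 of it earns 4.
Total value = 120.

120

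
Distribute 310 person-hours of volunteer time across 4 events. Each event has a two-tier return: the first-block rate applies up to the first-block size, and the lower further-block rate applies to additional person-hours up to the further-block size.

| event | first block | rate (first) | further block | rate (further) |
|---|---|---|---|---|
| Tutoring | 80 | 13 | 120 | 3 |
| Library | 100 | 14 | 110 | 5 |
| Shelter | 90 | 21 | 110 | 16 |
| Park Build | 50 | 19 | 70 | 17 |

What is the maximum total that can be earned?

Rank every tier by rate: Shelter/T1 21 > Park Build/T1 19 > Park Build/T2 17 > Shelter/T2 16 > Library/T1 14 > Tutoring/T1 13 > Library/T2 5 > Tutoring/T2 3.
Fill Shelter T1 block (90 at 21) ; 220 left.
Park Build/T1 (19): +50 ; 170 left.
Park Build T2 at 17: fill all 70 ; 100 left.
100 remain; put them into Shelter T2 at 16.
Total = 21×90 + 19×50 + 17×70 + 16×100 = 5630.

5630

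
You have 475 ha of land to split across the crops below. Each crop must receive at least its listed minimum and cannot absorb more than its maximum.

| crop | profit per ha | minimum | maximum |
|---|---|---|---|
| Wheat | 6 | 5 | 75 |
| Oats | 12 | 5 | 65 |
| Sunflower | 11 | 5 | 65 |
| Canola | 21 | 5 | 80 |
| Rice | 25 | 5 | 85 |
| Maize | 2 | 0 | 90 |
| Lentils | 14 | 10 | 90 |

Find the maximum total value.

7040

Meeting every minimum uses 5+5+5+5+5+0+10 = 35 ha, leaving 440.
Order the crops by profit per ha: Rice 25 > Canola 21 > Lentils 14 > Oats 12 > Sunflower 11 > Wheat 6 > Maize 2.
Rice: +80 to 85 (cap) — 360 left.
Canola takes 75 more to reach its cap of 80 — 285 left.
Give Lentils 80 more to hit its cap of 90 — 205 left.
Oats: +60 to 65 (cap) — 145 left.
Sunflower takes 60 more to reach its cap of 65 — 85 left.
Give Wheat 70 more to hit its cap of 75 — 15 left.
Only 15 left; Maize takes them to reach 15.
Total = 6×75 + 12×65 + 11×65 + 21×80 + 25×85 + 2×15 + 14×90 = 7040.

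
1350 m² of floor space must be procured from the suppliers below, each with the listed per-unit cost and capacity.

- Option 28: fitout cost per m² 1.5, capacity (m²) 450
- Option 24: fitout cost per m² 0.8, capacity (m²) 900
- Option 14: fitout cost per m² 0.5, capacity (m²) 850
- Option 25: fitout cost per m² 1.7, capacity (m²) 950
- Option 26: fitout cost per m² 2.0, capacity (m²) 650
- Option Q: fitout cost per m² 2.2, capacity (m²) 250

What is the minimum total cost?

825

Cheapest first:
Take 850 from Option 14 at 0.5 — need 500 more.
Option 24 (0.8): take the remaining 500 — done.
Option 28, Option 25, Option 26, Option Q: unused.
Cost = 850×0.5 + 500×0.8 = 825.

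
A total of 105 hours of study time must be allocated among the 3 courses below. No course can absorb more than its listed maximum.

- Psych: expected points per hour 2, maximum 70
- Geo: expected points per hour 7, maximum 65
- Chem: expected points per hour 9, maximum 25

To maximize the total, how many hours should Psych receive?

15

Order the courses by expected points per hour: Chem 9 > Geo 7 > Psych 2.
Give Chem 25 to hit its cap of 25 — 80 left.
Geo takes 65 to reach its cap of 65 — 15 left.
Psych: +15 (room for 70) → 15. Pool exhausted.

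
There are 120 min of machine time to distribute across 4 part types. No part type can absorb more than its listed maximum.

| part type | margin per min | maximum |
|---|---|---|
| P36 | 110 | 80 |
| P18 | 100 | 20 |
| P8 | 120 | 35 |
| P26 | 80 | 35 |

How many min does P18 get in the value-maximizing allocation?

Rank by margin per min: P8 120 > P36 110 > P18 100 > P26 80.
Give P8 35 to hit its cap of 35 ; 85 left.
Give P36 80 to hit its cap of 80 ; 5 left.
P18: +5 (room for 20) → 5. Pool exhausted.

5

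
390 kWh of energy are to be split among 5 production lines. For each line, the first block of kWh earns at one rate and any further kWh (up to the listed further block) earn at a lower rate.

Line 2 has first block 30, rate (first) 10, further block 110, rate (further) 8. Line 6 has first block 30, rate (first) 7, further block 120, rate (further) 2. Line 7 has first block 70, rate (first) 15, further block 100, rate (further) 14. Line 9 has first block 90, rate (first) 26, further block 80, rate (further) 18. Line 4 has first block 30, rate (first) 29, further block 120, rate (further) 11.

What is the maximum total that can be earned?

Treat each block as its own option and order by rate: Line 4/tier1 29 > Line 9/tier1 26 > Line 9/tier2 18 > Line 7/tier1 15 > Line 7/tier2 14 > Line 4/tier2 11 > Line 2/tier1 10 > Line 2/tier2 8 > Line 6/tier1 7 > Line 6/tier2 2.
Fill Line 4 tier1 block (30 at 29) → 360 left.
Fill Line 9 tier1 block (90 at 26) → 270 left.
Line 9/tier2 (18): +80 → 190 left.
Line 7 tier1 at 15: fill all 70 → 120 left.
Line 7 tier2 at 14: fill all 100 → 20 left.
Line 4/tier2: +20 of 120 at 11; pool empty.
Total = 29×30 + 26×90 + 18×80 + 15×70 + 14×100 + 11×20 = 7320.

7320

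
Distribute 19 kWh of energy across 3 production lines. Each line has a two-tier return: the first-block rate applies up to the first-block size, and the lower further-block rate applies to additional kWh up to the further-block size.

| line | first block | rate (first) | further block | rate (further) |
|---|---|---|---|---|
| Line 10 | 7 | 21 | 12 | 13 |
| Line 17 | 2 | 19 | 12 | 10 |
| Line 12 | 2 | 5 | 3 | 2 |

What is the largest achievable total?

315

Rank every tier by rate: Line 10/tier1 21 > Line 17/tier1 19 > Line 10/tier2 13 > Line 17/tier2 10 > Line 12/tier1 5 > Line 12/tier2 2.
Fill Line 10 tier1 block (7 at 21) → 12 left.
Line 17 tier1 at 19: fill all 2 → 10 left.
10 remain; put them into Line 10 tier2 at 13.
Total = 21×7 + 19×2 + 13×10 = 315.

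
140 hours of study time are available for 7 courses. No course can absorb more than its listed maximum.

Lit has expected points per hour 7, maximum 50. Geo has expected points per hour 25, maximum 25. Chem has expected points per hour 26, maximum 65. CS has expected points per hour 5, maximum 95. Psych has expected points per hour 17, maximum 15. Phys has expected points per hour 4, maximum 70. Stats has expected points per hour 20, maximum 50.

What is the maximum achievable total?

3315

Order the courses by expected points per hour: Chem 26 > Geo 25 > Stats 20 > Psych 17 > Lit 7 > CS 5 > Phys 4.
Give Chem 65 to hit its cap of 65 — 75 left.
Geo: +25 to 25 (cap) — 50 left.
Stats: +50 to 50 (cap) — 0 left.
Total = 25×25 + 26×65 + 20×50 = 3315.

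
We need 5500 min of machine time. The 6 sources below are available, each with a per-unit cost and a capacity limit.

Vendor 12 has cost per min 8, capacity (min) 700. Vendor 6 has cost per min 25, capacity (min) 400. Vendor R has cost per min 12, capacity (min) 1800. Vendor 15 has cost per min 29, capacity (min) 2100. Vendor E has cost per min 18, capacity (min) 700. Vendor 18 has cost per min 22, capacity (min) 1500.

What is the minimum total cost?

Cheapest first:
Vendor 12 (8): use full 700 — 4800 min to go.
Vendor R (12): use full 1800 — 3000 min to go.
Vendor E at 18: take all 700 min — 2300 still needed.
Take 1500 from Vendor 18 at 22 — need 800 more.
Vendor 6 at 25: take all 400 min — 400 still needed.
Vendor 15 (29): take the remaining 400 — done.
Cost = 700×8 + 1800×12 + 700×18 + 1500×22 + 400×25 + 400×29 = 94400.

94400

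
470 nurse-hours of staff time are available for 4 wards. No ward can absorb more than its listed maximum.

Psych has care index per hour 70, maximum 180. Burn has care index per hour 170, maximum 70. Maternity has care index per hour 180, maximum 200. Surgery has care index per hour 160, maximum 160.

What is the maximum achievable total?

76300

Highest care index per hour first: Maternity 180 > Burn 170 > Surgery 160 > Psych 70.
Maternity takes 200 to reach its cap of 200 → 270 left.
Burn: +70 to 70 (cap) → 200 left.
Give Surgery 160 to hit its cap of 160 → 40 left.
Only 40 left; Psych takes them to reach 40.
Total = 70×40 + 170×70 + 180×200 + 160×160 = 76300.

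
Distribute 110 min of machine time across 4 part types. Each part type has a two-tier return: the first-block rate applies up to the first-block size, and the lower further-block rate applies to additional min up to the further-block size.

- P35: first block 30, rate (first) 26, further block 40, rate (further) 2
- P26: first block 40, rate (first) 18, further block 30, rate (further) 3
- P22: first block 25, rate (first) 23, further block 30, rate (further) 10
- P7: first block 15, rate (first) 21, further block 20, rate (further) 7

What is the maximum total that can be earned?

Order all 8 blocks by rate: P35/first 26 > P22/first 23 > P7/first 21 > P26/first 18 > P22/second 10 > P7/second 7 > P26/second 3 > P35/second 2.
P35 first at 26: fill all 30 — 80 left.
P22 first at 23: fill all 25 — 55 left.
Fill P7 first block (15 at 21) — 40 left.
P26/first (18): +40 — 0 left.
Total = 26×30 + 23×25 + 21×15 + 18×40 = 2390.

2390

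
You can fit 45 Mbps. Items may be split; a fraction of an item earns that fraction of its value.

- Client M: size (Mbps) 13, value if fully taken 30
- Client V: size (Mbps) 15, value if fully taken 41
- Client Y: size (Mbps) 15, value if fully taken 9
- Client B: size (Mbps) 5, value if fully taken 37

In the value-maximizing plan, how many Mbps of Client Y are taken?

Best value per unit of size first: Client B 37/5≈7.4, Client V 41/15≈2.73, Client M 30/13≈2.31, Client Y 9/15≈0.6.
Client B: take in full, 5 Mbps for value 37 → 40 left.
Take all of Client V (15 Mbps, value 41) → 25 Mbps left.
All 13 Mbps of Client M fit (value 30) → 12 remain.
Fill the last 12 Mbps with part of Client Y: 12/15 of it earns 7.2.

12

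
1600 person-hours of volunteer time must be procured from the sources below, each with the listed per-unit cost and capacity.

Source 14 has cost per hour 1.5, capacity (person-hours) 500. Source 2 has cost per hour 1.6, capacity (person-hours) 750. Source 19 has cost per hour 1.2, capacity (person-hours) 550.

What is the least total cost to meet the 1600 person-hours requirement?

Cheapest first:
Source 19 at 1.2: take all 550 person-hours — 1050 still needed.
Source 14 at 1.5: take all 500 person-hours — 550 still needed.
Source 2 (1.6): take the remaining 550 — done.
Cost = 550×1.2 + 500×1.5 + 550×1.6 = 2290.

2290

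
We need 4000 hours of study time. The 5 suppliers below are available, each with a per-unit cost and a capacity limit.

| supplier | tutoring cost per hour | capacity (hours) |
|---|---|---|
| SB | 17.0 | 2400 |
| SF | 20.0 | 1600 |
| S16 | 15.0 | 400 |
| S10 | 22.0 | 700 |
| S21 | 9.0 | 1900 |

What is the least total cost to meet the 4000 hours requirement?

52000

Fill from the cheapest supplier first.
Take 1900 from S21 at 9.0 ; need 2100 more.
Take 400 from S16 at 15.0 ; need 1700 more.
SB at 17.0: take 1700 of its 2400 ; requirement met.
SF, S10: unused.
Cost = 1900×9.0 + 400×15.0 + 1700×17.0 = 52000.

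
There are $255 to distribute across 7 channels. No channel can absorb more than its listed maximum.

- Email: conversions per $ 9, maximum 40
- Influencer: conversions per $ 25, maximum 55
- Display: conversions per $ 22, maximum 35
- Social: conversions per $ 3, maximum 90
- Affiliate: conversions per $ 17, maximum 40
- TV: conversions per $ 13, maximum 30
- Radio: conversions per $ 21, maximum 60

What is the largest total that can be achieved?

4790

Highest conversions per $ first: Influencer 25 > Display 22 > Radio 21 > Affiliate 17 > TV 13 > Email 9 > Social 3.
Influencer takes 55 to reach its cap of 55 — 200 left.
Display takes 35 to reach its cap of 35 — 165 left.
Radio: +60 to 60 (cap) — 105 left.
Affiliate: +40 to 40 (cap) — 65 left.
TV: +30 to 30 (cap) — 35 left.
Only 35 left; Email takes them to reach 35.
Total = 9×35 + 25×55 + 22×35 + 17×40 + 13×30 + 21×60 = 4790.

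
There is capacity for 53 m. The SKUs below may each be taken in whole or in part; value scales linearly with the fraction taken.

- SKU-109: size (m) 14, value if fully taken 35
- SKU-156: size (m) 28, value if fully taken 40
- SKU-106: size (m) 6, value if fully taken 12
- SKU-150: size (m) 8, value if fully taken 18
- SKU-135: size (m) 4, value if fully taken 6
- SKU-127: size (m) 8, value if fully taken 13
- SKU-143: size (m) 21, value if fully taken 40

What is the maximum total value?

Sort by value density: SKU-109 35/14≈2.5, SKU-150 18/8≈2.25, SKU-106 12/6≈2, SKU-143 40/21≈1.9, SKU-127 13/8≈1.62, SKU-135 6/4≈1.5, SKU-156 40/28≈1.43.
SKU-109: take in full, 14 m for value 35 — 39 left.
All 8 m of SKU-150 fit (value 18) — 31 remain.
Take all of SKU-106 (6 m, value 12) — 25 m left.
Take all of SKU-143 (21 m, value 40) — 4 m left.
Only 4 m remain; take 4/8 of SKU-127 for value 13×4/8 = 6.5.
Total value = 111.5.

111.5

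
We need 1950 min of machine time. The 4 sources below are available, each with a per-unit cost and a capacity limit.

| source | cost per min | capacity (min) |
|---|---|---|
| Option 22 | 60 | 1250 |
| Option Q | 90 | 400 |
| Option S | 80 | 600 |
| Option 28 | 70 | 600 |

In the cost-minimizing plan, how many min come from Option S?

100

Fill from the cheapest source first.
Take 1250 from Option 22 at 60 — need 700 more.
Take 600 from Option 28 at 70 — need 100 more.
Take 100 from Option S at 80 to finish.
Option Q: unused.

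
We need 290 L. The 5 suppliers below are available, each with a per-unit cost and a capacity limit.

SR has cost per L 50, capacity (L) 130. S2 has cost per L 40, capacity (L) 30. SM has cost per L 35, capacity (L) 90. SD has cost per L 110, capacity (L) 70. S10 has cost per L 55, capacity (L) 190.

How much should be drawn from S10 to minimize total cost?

40

Cheapest first:
SM at 35: take all 90 L — 200 still needed.
S2 at 40: take all 30 L — 170 still needed.
Take 130 from SR at 50 — need 40 more.
S10 (55): take the remaining 40 — done.
SD: unused.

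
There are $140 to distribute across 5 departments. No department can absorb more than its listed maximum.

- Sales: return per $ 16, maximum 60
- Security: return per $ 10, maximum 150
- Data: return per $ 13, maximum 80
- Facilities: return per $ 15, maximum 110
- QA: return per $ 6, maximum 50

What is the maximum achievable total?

2160

Rank by return per $: Sales 16 > Facilities 15 > Data 13 > Security 10 > QA 6.
Sales takes 60 to reach its cap of 60 → 80 left.
Facilities has room for 110 but only 80 remain, so it gets 80.
Total = 16×60 + 15×80 = 2160.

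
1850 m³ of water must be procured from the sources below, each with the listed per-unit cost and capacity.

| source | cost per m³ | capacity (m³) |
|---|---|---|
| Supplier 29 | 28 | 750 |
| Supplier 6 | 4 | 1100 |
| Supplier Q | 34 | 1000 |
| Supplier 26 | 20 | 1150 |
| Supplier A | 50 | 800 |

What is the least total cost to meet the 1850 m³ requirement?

Fill from the cheapest source first.
Supplier 6 at 4: take all 1100 m³ ; 750 still needed.
Take 750 from Supplier 26 at 20 to finish.
Supplier 29, Supplier Q, Supplier A: unused.
Cost = 1100×4 + 750×20 = 19400.

19400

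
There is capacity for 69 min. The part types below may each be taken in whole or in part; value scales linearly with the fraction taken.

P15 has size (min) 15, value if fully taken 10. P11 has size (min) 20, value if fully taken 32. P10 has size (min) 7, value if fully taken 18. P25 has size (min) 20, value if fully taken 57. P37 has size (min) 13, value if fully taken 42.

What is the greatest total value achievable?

155

Sort by value density: P37 42/13≈3.23, P25 57/20≈2.85, P10 18/7≈2.57, P11 32/20≈1.6, P15 10/15≈0.667.
All 13 min of P37 fit (value 42) ; 56 remain.
Take all of P25 (20 min, value 57) ; 36 min left.
P10: take in full, 7 min for value 18 ; 29 left.
Take all of P11 (20 min, value 32) ; 9 min left.
9 min left: a 9/15 share of P15 gives 10×9/15 = 6.
Total value = 155.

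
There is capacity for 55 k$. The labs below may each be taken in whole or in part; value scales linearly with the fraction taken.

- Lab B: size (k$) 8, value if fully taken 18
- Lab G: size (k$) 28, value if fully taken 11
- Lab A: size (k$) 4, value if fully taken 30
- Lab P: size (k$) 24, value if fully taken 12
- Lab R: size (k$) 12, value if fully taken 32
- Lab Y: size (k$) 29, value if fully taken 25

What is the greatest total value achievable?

Rank by value-to-size ratio: Lab A 30/4≈7.5, Lab R 32/12≈2.67, Lab B 18/8≈2.25, Lab Y 25/29≈0.862, Lab P 12/24≈0.5, Lab G 11/28≈0.393.
All 4 k$ of Lab A fit (value 30) — 51 remain.
Take all of Lab R (12 k$, value 32) — 39 k$ left.
Lab B: take in full, 8 k$ for value 18 — 31 left.
Lab Y: take in full, 29 k$ for value 25 — 2 left.
Fill the last 2 k$ with part of Lab P: 2/24 of it earns 1.
Total value = 106.

106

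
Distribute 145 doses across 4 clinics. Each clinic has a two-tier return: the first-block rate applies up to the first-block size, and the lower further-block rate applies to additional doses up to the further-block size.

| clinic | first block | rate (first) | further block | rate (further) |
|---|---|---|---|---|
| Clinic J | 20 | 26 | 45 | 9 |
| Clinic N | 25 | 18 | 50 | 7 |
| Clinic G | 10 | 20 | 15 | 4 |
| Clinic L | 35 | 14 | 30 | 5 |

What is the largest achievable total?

Rank every tier by rate: Clinic J/tier1 26 > Clinic G/tier1 20 > Clinic N/tier1 18 > Clinic L/tier1 14 > Clinic J/tier2 9 > Clinic N/tier2 7 > Clinic L/tier2 5 > Clinic G/tier2 4.
Clinic J/tier1 (26): +20 → 125 left.
Clinic G/tier1 (20): +10 → 115 left.
Clinic N tier1 at 18: fill all 25 → 90 left.
Clinic L/tier1 (14): +35 → 55 left.
Fill Clinic J tier2 block (45 at 9) → 10 left.
Clinic N tier2 at 7: only 10 left, fill 10.
Total = 26×20 + 20×10 + 18×25 + 14×35 + 9×45 + 7×10 = 2135.

2135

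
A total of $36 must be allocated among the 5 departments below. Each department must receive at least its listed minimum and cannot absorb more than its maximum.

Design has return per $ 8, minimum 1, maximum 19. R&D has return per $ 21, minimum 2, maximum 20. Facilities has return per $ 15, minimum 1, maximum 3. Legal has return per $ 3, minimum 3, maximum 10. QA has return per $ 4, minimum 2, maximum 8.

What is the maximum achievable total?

Meeting every minimum uses 1+2+1+3+2 = 9 $, leaving 27.
Highest return per $ first: R&D 21 > Facilities 15 > Design 8 > QA 4 > Legal 3.
Give R&D 18 more to hit its cap of 20 → 9 left.
Facilities takes 2 more to reach its cap of 3 → 7 left.
Design has room for 18 more but only 7 remain, so it gets 8.
Total = 8×8 + 21×20 + 15×3 + 3×3 + 4×2 = 546.

546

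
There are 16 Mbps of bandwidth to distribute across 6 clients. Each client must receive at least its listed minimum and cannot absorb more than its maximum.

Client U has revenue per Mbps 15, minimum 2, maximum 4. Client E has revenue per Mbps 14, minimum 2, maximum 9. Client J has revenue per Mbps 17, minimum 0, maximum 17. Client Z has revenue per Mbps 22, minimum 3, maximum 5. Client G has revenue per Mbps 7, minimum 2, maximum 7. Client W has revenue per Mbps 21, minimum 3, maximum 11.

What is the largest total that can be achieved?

Meeting every minimum uses 2+2+0+3+2+3 = 12 Mbps, leaving 4.
Rank by revenue per Mbps: Client Z 22 > Client W 21 > Client J 17 > Client U 15 > Client E 14 > Client G 7.
Client Z takes 2 more to reach its cap of 5 ; 2 left.
Client W has room for 8 more but only 2 remain, so it gets 5.
Total = 15×2 + 14×2 + 22×5 + 7×2 + 21×5 = 287.

287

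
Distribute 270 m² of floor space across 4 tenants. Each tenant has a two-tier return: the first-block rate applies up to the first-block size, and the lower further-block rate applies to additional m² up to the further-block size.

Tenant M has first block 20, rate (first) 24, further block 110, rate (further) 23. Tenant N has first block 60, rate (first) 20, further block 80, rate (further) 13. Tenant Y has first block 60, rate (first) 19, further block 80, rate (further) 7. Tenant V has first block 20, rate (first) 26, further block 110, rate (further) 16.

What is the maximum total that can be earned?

Order all 8 blocks by rate: Tenant V/first 26 > Tenant M/first 24 > Tenant M/second 23 > Tenant N/first 20 > Tenant Y/first 19 > Tenant V/second 16 > Tenant N/second 13 > Tenant Y/second 7.
Tenant V/first (26): +20 → 250 left.
Tenant M/first (24): +20 → 230 left.
Tenant M/second (23): +110 → 120 left.
Fill Tenant N first block (60 at 20) → 60 left.
Tenant Y first at 19: fill all 60 → 0 left.
Total = 26×20 + 24×20 + 23×110 + 20×60 + 19×60 = 5870.

5870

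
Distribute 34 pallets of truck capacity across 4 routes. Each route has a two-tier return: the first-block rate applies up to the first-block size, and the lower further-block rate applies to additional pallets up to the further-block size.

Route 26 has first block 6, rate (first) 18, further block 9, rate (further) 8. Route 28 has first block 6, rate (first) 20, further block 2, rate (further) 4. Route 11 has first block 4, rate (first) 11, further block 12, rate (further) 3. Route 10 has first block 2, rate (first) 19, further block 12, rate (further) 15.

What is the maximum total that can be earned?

Order all 8 blocks by rate: Route 28/T1 20 > Route 10/T1 19 > Route 26/T1 18 > Route 10/T2 15 > Route 11/T1 11 > Route 26/T2 8 > Route 28/T2 4 > Route 11/T2 3.
Route 28 T1 at 20: fill all 6 — 28 left.
Fill Route 10 T1 block (2 at 19) — 26 left.
Route 26/T1 (18): +6 — 20 left.
Route 10 T2 at 15: fill all 12 — 8 left.
Route 11/T1 (11): +4 — 4 left.
4 remain; put them into Route 26 T2 at 8.
Total = 20×6 + 19×2 + 18×6 + 15×12 + 11×4 + 8×4 = 522.

522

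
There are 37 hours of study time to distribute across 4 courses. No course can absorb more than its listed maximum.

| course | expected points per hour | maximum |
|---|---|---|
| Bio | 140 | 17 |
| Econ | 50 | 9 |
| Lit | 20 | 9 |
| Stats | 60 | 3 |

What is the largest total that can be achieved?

Order the courses by expected points per hour: Bio 140 > Stats 60 > Econ 50 > Lit 20.
Give Bio 17 to hit its cap of 17 ; 20 left.
Stats takes 3 to reach its cap of 3 ; 17 left.
Give Econ 9 to hit its cap of 9 ; 8 left.
Lit: +8 (room for 9) → 8. Pool exhausted.
Total = 140×17 + 50×9 + 20×8 + 60×3 = 3170.

3170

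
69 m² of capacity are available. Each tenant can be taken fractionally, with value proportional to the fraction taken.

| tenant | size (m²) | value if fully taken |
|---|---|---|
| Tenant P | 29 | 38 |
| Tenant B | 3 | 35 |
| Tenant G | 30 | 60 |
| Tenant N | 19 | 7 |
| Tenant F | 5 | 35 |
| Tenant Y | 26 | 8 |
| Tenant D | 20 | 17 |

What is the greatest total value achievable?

Rank by value-to-size ratio: Tenant B 35/3≈11.7, Tenant F 35/5≈7, Tenant G 60/30≈2, Tenant P 38/29≈1.31, Tenant D 17/20≈0.85, Tenant N 7/19≈0.368, Tenant Y 8/26≈0.308.
Tenant B: take in full, 3 m² for value 35 — 66 left.
Take all of Tenant F (5 m², value 35) — 61 m² left.
Tenant G: take in full, 30 m² for value 60 — 31 left.
All 29 m² of Tenant P fit (value 38) — 2 remain.
2 m² left: a 2/20 share of Tenant D gives 17×2/20 = 1.7.
Total value = 169.7.

169.7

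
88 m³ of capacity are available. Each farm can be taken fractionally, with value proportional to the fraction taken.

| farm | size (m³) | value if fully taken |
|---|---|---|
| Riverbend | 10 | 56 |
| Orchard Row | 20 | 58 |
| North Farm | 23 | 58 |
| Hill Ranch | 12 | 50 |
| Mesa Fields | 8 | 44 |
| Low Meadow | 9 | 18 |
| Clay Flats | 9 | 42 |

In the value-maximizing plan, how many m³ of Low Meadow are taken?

6

Best value per unit of size first: Riverbend 56/10≈5.6, Mesa Fields 44/8≈5.5, Clay Flats 42/9≈4.67, Hill Ranch 50/12≈4.17, Orchard Row 58/20≈2.9, North Farm 58/23≈2.52, Low Meadow 18/9≈2.
All 10 m³ of Riverbend fit (value 56) ; 78 remain.
Take all of Mesa Fields (8 m³, value 44) ; 70 m³ left.
Take all of Clay Flats (9 m³, value 42) ; 61 m³ left.
Take all of Hill Ranch (12 m³, value 50) ; 49 m³ left.
All 20 m³ of Orchard Row fit (value 58) ; 29 remain.
Take all of North Farm (23 m³, value 58) ; 6 m³ left.
Only 6 m³ remain; take 6/9 of Low Meadow for value 18×6/9 = 12.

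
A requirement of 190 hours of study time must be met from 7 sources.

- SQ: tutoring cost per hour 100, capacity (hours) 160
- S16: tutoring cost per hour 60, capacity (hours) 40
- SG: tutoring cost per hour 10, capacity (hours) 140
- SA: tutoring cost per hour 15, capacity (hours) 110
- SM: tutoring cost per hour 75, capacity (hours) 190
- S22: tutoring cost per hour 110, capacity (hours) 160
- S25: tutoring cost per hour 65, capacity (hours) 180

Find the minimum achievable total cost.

2150

Cheapest first:
SG (10): use full 140 ; 50 hours to go.
SA at 15: take 50 of its 110 ; requirement met.
S16, S25, SM, SQ, S22: unused.
Cost = 140×10 + 50×15 = 2150.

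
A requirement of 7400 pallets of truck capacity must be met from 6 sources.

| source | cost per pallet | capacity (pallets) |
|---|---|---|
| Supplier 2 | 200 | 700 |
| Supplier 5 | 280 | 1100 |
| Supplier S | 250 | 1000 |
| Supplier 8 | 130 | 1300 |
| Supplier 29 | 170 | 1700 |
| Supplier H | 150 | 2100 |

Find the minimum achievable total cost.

Cheapest first:
Supplier 8 (130): use full 1300 → 6100 pallets to go.
Supplier H (150): use full 2100 → 4000 pallets to go.
Take 1700 from Supplier 29 at 170 → need 2300 more.
Supplier 2 (200): use full 700 → 1600 pallets to go.
Supplier S at 250: take all 1000 pallets → 600 still needed.
Supplier 5 at 280: take 600 of its 1100 → requirement met.
Cost = 1300×130 + 2100×150 + 1700×170 + 700×200 + 1000×250 + 600×280 = 1331000.

1331000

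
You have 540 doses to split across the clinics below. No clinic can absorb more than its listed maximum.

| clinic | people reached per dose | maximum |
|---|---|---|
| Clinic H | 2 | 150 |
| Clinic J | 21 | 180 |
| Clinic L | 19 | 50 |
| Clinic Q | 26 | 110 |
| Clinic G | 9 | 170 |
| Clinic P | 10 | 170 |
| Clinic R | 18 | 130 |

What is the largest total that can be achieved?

Highest people reached per dose first: Clinic Q 26 > Clinic J 21 > Clinic L 19 > Clinic R 18 > Clinic P 10 > Clinic G 9 > Clinic H 2.
Give Clinic Q 110 to hit its cap of 110 ; 430 left.
Clinic J takes 180 to reach its cap of 180 ; 250 left.
Give Clinic L 50 to hit its cap of 50 ; 200 left.
Clinic R takes 130 to reach its cap of 130 ; 70 left.
Only 70 left; Clinic P takes them to reach 70.
Total = 21×180 + 19×50 + 26×110 + 10×70 + 18×130 = 10630.

10630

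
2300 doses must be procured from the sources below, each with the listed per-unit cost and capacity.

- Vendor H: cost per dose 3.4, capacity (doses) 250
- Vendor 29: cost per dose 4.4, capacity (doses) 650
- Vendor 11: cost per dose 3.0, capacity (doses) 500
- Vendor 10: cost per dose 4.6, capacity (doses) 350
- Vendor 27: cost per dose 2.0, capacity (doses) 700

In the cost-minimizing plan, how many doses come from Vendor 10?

200

Cheapest first:
Take 700 from Vendor 27 at 2.0 ; need 1600 more.
Vendor 11 at 3.0: take all 500 doses ; 1100 still needed.
Take 250 from Vendor H at 3.4 ; need 850 more.
Vendor 29 (4.4): use full 650 ; 200 doses to go.
Take 200 from Vendor 10 at 4.6 to finish.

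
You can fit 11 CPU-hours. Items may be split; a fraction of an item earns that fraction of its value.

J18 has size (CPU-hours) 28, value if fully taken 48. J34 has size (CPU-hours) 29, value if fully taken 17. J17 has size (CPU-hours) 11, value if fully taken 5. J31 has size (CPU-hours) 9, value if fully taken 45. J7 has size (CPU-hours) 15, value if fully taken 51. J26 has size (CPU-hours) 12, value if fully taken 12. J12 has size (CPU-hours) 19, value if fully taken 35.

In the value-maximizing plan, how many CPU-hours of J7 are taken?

Best value per unit of size first: J31 45/9≈5, J7 51/15≈3.4, J12 35/19≈1.84, J18 48/28≈1.71, J26 12/12≈1, J34 17/29≈0.586, J17 5/11≈0.455.
Take all of J31 (9 CPU-hours, value 45) → 2 CPU-hours left.
2 CPU-hours left: a 2/15 share of J7 gives 51×2/15 = 6.8.

2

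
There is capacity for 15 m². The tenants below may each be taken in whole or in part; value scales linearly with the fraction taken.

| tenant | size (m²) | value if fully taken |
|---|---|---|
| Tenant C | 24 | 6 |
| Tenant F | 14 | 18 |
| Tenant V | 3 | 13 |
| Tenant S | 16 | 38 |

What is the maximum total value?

41.5

Rank by value-to-size ratio: Tenant V 13/3≈4.33, Tenant S 38/16≈2.38, Tenant F 18/14≈1.29, Tenant C 6/24≈0.25.
Tenant V: take in full, 3 m² for value 13 ; 12 left.
12 m² left: a 12/16 share of Tenant S gives 38×12/16 = 28.5.
Total value = 41.5.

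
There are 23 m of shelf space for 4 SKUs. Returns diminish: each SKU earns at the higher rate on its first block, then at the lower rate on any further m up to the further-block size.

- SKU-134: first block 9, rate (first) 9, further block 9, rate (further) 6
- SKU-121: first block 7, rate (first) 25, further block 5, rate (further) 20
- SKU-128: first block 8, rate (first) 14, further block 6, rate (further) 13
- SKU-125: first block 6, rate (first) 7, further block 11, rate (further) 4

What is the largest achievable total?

Rank every tier by rate: SKU-121/first 25 > SKU-121/second 20 > SKU-128/first 14 > SKU-128/second 13 > SKU-134/first 9 > SKU-125/first 7 > SKU-134/second 6 > SKU-125/second 4.
SKU-121/first (25): +7 → 16 left.
Fill SKU-121 second block (5 at 20) → 11 left.
SKU-128 first at 14: fill all 8 → 3 left.
SKU-128 second at 13: only 3 left, fill 3.
Total = 25×7 + 20×5 + 14×8 + 13×3 = 426.

426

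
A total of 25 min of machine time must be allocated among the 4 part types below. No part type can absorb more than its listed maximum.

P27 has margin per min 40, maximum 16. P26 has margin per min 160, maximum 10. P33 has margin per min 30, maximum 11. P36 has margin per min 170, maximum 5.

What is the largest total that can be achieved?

Rank by margin per min: P36 170 > P26 160 > P27 40 > P33 30.
Give P36 5 to hit its cap of 5 ; 20 left.
Give P26 10 to hit its cap of 10 ; 10 left.
Only 10 left; P27 takes them to reach 10.
Total = 40×10 + 160×10 + 170×5 = 2850.

2850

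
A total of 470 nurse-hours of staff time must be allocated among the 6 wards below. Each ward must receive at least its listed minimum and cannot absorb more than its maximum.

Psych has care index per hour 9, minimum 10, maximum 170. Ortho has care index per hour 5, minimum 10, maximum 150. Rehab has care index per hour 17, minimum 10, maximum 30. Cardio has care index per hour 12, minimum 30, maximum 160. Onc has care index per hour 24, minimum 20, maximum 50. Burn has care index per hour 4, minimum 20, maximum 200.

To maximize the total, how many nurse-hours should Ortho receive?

Meeting every minimum uses 10+10+10+30+20+20 = 100 nurse-hours, leaving 370.
Rank by care index per hour: Onc 24 > Rehab 17 > Cardio 12 > Psych 9 > Ortho 5 > Burn 4.
Give Onc 30 more to hit its cap of 50 ; 340 left.
Rehab: +20 to 30 (cap) ; 320 left.
Give Cardio 130 more to hit its cap of 160 ; 190 left.
Psych: +160 to 170 (cap) ; 30 left.
Only 30 left; Ortho takes them to reach 40.

40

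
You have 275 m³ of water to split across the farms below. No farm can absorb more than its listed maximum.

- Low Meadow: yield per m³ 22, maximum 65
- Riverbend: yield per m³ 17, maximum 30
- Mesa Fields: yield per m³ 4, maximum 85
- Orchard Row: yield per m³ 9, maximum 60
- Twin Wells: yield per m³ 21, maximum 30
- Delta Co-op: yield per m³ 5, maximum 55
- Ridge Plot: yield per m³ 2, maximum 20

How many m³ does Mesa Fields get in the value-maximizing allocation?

Order the farms by yield per m³: Low Meadow 22 > Twin Wells 21 > Riverbend 17 > Orchard Row 9 > Delta Co-op 5 > Mesa Fields 4 > Ridge Plot 2.
Low Meadow: +65 to 65 (cap) → 210 left.
Give Twin Wells 30 to hit its cap of 30 → 180 left.
Riverbend takes 30 to reach its cap of 30 → 150 left.
Give Orchard Row 60 to hit its cap of 60 → 90 left.
Give Delta Co-op 55 to hit its cap of 55 → 35 left.
Mesa Fields: +35 (room for 85) → 35. Pool exhausted.

35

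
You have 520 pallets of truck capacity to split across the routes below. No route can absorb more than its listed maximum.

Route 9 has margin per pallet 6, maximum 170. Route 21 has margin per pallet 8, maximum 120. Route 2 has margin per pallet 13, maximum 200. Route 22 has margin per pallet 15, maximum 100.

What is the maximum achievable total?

5660

Highest margin per pallet first: Route 22 15 > Route 2 13 > Route 21 8 > Route 9 6.
Route 22 takes 100 to reach its cap of 100 → 420 left.
Route 2 takes 200 to reach its cap of 200 → 220 left.
Route 21 takes 120 to reach its cap of 120 → 100 left.
Only 100 left; Route 9 takes them to reach 100.
Total = 6×100 + 8×120 + 13×200 + 15×100 = 5660.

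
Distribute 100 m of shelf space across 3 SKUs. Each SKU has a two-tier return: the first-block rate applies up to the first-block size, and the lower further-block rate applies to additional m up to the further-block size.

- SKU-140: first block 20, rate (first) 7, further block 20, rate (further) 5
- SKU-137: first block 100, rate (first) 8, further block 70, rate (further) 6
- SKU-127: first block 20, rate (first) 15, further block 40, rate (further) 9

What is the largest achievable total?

980

Treat each block as its own option and order by rate: SKU-127/T1 15 > SKU-127/T2 9 > SKU-137/T1 8 > SKU-140/T1 7 > SKU-137/T2 6 > SKU-140/T2 5.
Fill SKU-127 T1 block (20 at 15) — 80 left.
SKU-127/T2 (9): +40 — 40 left.
40 remain; put them into SKU-137 T1 at 8.
Total = 15×20 + 9×40 + 8×40 = 980.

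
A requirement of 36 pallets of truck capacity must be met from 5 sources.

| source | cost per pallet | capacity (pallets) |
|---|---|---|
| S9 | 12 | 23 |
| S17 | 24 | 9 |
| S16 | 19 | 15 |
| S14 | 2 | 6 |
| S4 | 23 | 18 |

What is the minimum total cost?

421

Cheapest first:
S14 (2): use full 6 ; 30 pallets to go.
S9 (12): use full 23 ; 7 pallets to go.
S16 (19): take the remaining 7 ; done.
S4, S17: unused.
Cost = 6×2 + 23×12 + 7×19 = 421.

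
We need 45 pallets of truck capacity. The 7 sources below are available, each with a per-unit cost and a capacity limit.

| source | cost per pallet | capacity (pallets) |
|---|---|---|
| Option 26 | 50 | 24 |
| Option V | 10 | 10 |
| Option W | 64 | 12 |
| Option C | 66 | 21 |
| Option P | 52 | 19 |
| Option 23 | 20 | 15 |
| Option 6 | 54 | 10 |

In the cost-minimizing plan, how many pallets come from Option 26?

Fill from the cheapest source first.
Option V at 10: take all 10 pallets — 35 still needed.
Option 23 (20): use full 15 — 20 pallets to go.
Option 26 at 50: take 20 of its 24 — requirement met.
Option P, Option 6, Option W, Option C: unused.

20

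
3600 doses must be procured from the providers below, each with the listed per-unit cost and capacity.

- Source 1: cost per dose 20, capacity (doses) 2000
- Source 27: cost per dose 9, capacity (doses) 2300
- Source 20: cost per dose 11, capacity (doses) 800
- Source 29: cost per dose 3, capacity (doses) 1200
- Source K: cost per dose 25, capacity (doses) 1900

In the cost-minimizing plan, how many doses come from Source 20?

Use providers in increasing cost order.
Source 29 at 3: take all 1200 doses ; 2400 still needed.
Source 27 (9): use full 2300 ; 100 doses to go.
Take 100 from Source 20 at 11 to finish.
Source 1, Source K: unused.

100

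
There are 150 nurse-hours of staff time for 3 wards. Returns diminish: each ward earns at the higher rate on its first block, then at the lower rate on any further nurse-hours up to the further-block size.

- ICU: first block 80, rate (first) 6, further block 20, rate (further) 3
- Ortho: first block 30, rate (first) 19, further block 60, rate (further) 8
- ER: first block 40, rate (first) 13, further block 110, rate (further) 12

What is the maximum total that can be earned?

2050

Rank every tier by rate: Ortho/T1 19 > ER/T1 13 > ER/T2 12 > Ortho/T2 8 > ICU/T1 6 > ICU/T2 3.
Ortho/T1 (19): +30 — 120 left.
ER T1 at 13: fill all 40 — 80 left.
ER/T2: +80 of 110 at 12; pool empty.
Total = 19×30 + 13×40 + 12×80 = 2050.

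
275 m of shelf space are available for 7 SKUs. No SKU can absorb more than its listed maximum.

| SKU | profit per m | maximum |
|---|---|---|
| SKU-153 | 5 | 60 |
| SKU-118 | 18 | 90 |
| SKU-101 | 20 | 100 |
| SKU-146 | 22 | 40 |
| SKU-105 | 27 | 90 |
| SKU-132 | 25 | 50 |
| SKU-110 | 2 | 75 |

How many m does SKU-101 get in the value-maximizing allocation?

95

Order the SKUs by profit per m: SKU-105 27 > SKU-132 25 > SKU-146 22 > SKU-101 20 > SKU-118 18 > SKU-153 5 > SKU-110 2.
SKU-105 takes 90 to reach its cap of 90 → 185 left.
SKU-132 takes 50 to reach its cap of 50 → 135 left.
Give SKU-146 40 to hit its cap of 40 → 95 left.
SKU-101 has room for 100 but only 95 remain, so it gets 95.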